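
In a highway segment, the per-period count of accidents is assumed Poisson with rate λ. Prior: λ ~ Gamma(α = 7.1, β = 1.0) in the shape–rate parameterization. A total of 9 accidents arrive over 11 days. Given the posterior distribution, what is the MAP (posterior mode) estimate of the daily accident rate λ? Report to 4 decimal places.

1.2583

With a Gamma(shape α, rate β) prior, the Poisson likelihood is conjugate: the posterior is Gamma(α + ΣXᵢ, β + n).
Posterior: Gamma(α+S, β+n) = Gamma(7.1+9, 1.0+11) = Gamma(16.1, 12.0).
Mode of Gamma(α,β) for α≥1 is (α−1)/β = 15.1/12.0 = 1.2583.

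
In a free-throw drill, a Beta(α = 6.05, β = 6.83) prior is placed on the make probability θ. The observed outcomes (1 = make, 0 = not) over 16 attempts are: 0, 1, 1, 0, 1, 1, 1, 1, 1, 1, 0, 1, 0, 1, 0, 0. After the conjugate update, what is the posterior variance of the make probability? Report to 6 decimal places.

0.008263

The Beta prior is conjugate to a Binomial/Bernoulli likelihood; the update adds successes to α and failures to β.
Posterior: Beta(α+k, β+n−k) = Beta(6.05+10, 6.83+6) = Beta(16.05, 12.83).
Var = αβ/((α+β)²(α+β+1)) = 16.05·12.83/(28.88²·29.88) = 0.008263.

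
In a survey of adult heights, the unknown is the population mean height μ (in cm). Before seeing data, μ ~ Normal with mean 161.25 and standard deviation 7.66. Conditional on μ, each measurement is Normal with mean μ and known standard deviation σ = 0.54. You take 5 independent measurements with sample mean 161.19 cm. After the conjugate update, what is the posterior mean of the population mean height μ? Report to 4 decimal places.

For Normal data with known variance σ², a Normal(μ₀, σ₀²) prior on μ is conjugate. Posterior precision = 1/σ₀² + n/σ²; posterior mean is the precision-weighted average of μ₀ and x̄.
n·x̄ = 5·161.19 = 805.95.
σ₀² = 7.66² = 58.6756, σ² = 0.54² = 0.2916; σ² + n·σ₀² = 0.2916 + 5·58.6756 = 293.6696.
Posterior mean = (μ₀/σ₀² + n·x̄/σ²)/(1/σ₀² + n/σ²) = (σ²·μ₀ + σ₀²·n·x̄)/(σ² + n·σ₀²) = (0.2916·161.25 + 58.6756·805.95)/293.6696 = 47336.62032/293.6696 = 161.1901.

161.1901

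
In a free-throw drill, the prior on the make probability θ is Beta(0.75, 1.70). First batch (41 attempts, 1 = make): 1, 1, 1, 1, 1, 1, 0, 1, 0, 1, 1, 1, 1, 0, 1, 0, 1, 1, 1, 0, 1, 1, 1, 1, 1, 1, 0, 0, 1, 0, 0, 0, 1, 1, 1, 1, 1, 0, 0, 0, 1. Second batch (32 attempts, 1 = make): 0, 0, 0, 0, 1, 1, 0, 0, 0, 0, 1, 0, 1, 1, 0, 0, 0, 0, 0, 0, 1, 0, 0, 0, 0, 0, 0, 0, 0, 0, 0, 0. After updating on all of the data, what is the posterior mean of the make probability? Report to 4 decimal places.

The Beta prior is conjugate to a Binomial/Bernoulli likelihood; the update adds successes to α and failures to β.
After batch 1: Beta(0.75+28, 1.70+13) = Beta(28.75, 14.70).
After batch 2: Beta(28.75+6, 14.70+26) = Beta(34.75, 40.70).
Posterior mean = α/(α+β) = 34.75/75.45 = 0.4606.

0.4606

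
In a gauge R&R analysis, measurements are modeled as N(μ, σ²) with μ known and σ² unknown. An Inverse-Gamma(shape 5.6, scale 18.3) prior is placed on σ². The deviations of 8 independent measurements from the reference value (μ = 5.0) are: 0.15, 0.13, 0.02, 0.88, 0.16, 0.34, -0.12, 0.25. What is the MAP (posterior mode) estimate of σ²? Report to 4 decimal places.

1.7751

With known mean μ and an Inverse-Gamma(α, β) prior on σ², the Normal likelihood is conjugate: posterior is Inv-Gamma(α + n/2, β + Σ(xᵢ−μ)²/2).
Σ(xᵢ−μ)² = (0.15)² + (0.13)² + (0.02)² + (0.88)² + (0.16)² + (0.34)² + (-0.12)² + (0.25)² = 1.0323.
Posterior: Inv-Gamma(5.6 + 8/2, 18.3 + 1.0323/2) = Inv-Gamma(9.60, 18.81615).
Mode = β/(α+1) = 18.81615/10.60 = 1.7751.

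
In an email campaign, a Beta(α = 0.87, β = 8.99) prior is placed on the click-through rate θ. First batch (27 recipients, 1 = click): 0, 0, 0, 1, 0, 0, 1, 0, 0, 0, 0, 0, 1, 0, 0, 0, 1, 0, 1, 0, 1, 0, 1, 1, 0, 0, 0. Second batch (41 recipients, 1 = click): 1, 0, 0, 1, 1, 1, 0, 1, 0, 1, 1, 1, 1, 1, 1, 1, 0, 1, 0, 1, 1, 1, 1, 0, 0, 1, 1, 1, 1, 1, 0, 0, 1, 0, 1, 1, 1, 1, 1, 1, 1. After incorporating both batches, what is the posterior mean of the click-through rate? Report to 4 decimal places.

0.4992

The Beta prior is conjugate to a Binomial/Bernoulli likelihood; the update adds successes to α and failures to β.
After batch 1: Beta(0.87+8, 8.99+19) = Beta(8.87, 27.99).
After batch 2: Beta(8.87+30, 27.99+11) = Beta(38.87, 38.99).
Posterior mean = α/(α+β) = 38.87/77.86 = 0.4992.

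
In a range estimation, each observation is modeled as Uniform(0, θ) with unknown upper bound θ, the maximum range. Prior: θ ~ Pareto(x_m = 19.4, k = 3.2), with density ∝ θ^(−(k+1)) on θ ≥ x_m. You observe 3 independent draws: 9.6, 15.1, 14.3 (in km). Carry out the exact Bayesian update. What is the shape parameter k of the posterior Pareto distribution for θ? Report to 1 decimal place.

6.2

A Pareto(scale x_m, shape k) prior on the upper bound θ of Uniform(0, θ) is conjugate: posterior is Pareto(max(x_m, max xᵢ), k + n).
Sample maximum = 15.1; prior scale x_m = 19.4 → posterior scale = max = 19.4.
Posterior shape = 3.2 + 3 = 6.2.
Posterior shape k = 6.2.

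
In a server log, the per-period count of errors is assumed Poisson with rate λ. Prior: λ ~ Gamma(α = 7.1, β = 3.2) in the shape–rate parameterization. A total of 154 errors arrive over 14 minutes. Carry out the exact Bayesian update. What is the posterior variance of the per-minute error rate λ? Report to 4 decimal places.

With a Gamma(shape α, rate β) prior, the Poisson likelihood is conjugate: the posterior is Gamma(α + ΣXᵢ, β + n).
Posterior: Gamma(α+S, β+n) = Gamma(7.1+154, 3.2+14) = Gamma(161.1, 17.2).
Var = α/β² = 161.1/17.2² = 0.5446.

0.5446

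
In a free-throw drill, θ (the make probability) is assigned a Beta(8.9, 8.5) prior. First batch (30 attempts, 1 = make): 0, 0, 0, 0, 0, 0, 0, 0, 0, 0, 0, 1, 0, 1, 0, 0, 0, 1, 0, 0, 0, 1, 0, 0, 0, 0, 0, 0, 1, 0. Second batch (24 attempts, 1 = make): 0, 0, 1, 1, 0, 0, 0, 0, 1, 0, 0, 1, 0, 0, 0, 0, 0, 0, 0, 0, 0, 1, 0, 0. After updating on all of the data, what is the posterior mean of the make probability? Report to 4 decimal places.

The Beta prior is conjugate to a Binomial/Bernoulli likelihood; the update adds successes to α and failures to β.
After batch 1: Beta(8.9+5, 8.5+25) = Beta(13.9, 33.5).
After batch 2: Beta(13.9+5, 33.5+19) = Beta(18.9, 52.5).
Posterior mean = α/(α+β) = 18.9/71.4 = 0.2647.

0.2647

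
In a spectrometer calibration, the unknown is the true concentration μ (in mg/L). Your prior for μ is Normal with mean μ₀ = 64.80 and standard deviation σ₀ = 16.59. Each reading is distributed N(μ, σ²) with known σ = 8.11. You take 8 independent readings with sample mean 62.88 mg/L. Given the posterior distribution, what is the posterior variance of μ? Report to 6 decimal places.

For Normal data with known variance σ², a Normal(μ₀, σ₀²) prior on μ is conjugate. Posterior precision = 1/σ₀² + n/σ²; posterior mean is the precision-weighted average of μ₀ and x̄.
σ₀² = 16.59² = 275.2281, σ² = 8.11² = 65.7721; σ² + n·σ₀² = 65.7721 + 8·275.2281 = 2267.5969.
Posterior precision = 1/σ₀² + n/σ² = 1/275.2281 + 8/65.7721 = (σ² + n·σ₀²)/(σ₀²σ²) = 2267.5969/(275.2281·65.7721); posterior variance σₙ² = σ₀²σ²/(σ² + n·σ₀²) = 275.2281·65.7721/2267.5969 = 7.983046.

7.983046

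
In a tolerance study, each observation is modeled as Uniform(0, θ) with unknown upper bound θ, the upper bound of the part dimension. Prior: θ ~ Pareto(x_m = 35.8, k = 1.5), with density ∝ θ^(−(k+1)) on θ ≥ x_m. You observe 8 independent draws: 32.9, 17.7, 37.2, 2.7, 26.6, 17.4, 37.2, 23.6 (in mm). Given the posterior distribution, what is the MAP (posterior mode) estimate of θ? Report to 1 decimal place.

37.2

A Pareto(scale x_m, shape k) prior on the upper bound θ of Uniform(0, θ) is conjugate: posterior is Pareto(max(x_m, max xᵢ), k + n).
Sample maximum = 37.2; prior scale x_m = 35.8 → posterior scale = max = 37.2.
Posterior shape = 1.5 + 8 = 9.5.
The Pareto density is decreasing on [x_m, ∞), so the mode is x_m = 37.2.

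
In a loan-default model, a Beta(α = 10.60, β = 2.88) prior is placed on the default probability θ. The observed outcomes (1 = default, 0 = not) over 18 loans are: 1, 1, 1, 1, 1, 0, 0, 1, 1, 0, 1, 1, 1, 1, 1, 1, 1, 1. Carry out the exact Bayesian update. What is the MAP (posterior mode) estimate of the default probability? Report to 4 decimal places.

0.8345

The Beta prior is conjugate to a Binomial/Bernoulli likelihood; the update adds successes to α and failures to β.
Posterior: Beta(α+k, β+n−k) = Beta(10.60+15, 2.88+3) = Beta(25.60, 5.88).
Mode of Beta(a,b) for a,b>1 is (a−1)/(a+b−2) = 24.60/29.48 = 0.8345.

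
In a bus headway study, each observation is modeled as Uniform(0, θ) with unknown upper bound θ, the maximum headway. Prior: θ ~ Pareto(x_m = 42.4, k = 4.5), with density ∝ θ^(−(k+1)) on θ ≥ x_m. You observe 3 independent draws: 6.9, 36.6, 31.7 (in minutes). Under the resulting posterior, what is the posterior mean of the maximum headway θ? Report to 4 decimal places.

A Pareto(scale x_m, shape k) prior on the upper bound θ of Uniform(0, θ) is conjugate: posterior is Pareto(max(x_m, max xᵢ), k + n).
Sample maximum = 36.6; prior scale x_m = 42.4 → posterior scale = max = 42.4.
Posterior shape = 4.5 + 3 = 7.5.
E[θ|data] = k·x_m/(k−1) = 7.5·42.4/6.5 = 48.9231.

48.9231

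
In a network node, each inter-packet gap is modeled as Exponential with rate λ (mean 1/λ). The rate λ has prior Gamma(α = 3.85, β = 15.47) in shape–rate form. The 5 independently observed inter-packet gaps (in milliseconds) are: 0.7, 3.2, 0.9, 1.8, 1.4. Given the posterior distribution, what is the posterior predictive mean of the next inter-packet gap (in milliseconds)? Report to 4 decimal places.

With a Gamma(shape α, rate β) prior on the exponential rate λ, the posterior after n observations with total T = Σxᵢ is Gamma(α+n, β+T).
Sum of observations T = 8.0 milliseconds; n = 5.
Posterior: Gamma(3.85+5, 15.47+8.0) = Gamma(8.85, 23.47).
The predictive distribution for the next observation is Lomax; its mean is β/(α−1) = 23.47/7.85 = 2.9898.

2.9898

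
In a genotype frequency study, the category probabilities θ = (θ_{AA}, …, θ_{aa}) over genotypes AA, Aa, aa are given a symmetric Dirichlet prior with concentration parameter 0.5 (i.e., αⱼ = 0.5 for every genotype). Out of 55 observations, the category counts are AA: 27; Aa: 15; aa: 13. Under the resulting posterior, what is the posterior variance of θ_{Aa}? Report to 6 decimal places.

0.003462

The Dirichlet prior is conjugate to the Multinomial likelihood: each posterior αⱼ = prior αⱼ + observed count nⱼ.
Posterior concentration: (27.5, 15.5, 13.5), total = 56.5.
Var[θ_j] = α_j(Σα−α_j)/((Σα)²(Σα+1)) = 15.5·41.0/(56.5²·57.5) = 0.003462.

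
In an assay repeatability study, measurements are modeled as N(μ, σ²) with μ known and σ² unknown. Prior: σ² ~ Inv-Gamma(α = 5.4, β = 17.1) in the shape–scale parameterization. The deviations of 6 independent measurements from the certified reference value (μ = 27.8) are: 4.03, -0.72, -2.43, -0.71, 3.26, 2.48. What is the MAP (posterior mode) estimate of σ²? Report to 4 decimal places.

3.9440

With known mean μ and an Inverse-Gamma(α, β) prior on σ², the Normal likelihood is conjugate: posterior is Inv-Gamma(α + n/2, β + Σ(xᵢ−μ)²/2).
Σ(xᵢ−μ)² = (4.03)² + (-0.72)² + (-2.43)² + (-0.71)² + (3.26)² + (2.48)² = 39.9463.
Posterior: Inv-Gamma(5.4 + 6/2, 17.1 + 39.9463/2) = Inv-Gamma(8.40, 37.07315).
Mode = β/(α+1) = 37.07315/9.40 = 3.9440.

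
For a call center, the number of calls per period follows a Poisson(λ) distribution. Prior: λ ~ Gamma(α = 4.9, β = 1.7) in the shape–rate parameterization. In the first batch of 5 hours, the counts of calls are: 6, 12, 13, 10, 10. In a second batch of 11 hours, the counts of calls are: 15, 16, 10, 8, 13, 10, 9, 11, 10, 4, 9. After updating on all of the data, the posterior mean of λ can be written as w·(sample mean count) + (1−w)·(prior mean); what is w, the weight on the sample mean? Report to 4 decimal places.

With a Gamma(shape α, rate β) prior, the Poisson likelihood is conjugate: the posterior is Gamma(α + ΣXᵢ, β + n).
Total number of hours: n = 5 + 11 = 16.
Posterior mean = (α₀+S)/(β₀+n) = [n/(β₀+n)]·(S/n) + [β₀/(β₀+n)]·(α₀/β₀), so only n and β₀ enter the weight.
Weight on data w = n/(β₀+n) = 16/(1.7+16) = 16/17.7 = 0.9040.

0.9040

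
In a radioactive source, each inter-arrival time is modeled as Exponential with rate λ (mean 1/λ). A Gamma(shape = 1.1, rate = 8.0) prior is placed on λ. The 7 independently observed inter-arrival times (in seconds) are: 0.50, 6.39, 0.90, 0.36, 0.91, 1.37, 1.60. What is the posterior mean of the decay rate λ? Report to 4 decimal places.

0.4044

With a Gamma(shape α, rate β) prior on the exponential rate λ, the posterior after n observations with total T = Σxᵢ is Gamma(α+n, β+T).
Sum of observations T = 12.03 seconds; n = 7.
Posterior: Gamma(1.1+7, 8.0+12.03) = Gamma(8.1, 20.03).
Posterior mean of λ = α/β = 8.1/20.03 = 0.4044.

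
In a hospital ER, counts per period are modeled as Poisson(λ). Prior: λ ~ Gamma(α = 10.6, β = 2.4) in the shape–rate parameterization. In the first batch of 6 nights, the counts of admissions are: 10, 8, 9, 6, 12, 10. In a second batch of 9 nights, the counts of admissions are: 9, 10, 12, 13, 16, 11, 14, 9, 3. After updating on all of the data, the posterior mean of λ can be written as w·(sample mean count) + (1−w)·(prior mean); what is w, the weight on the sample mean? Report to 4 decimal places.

0.8621

With a Gamma(shape α, rate β) prior, the Poisson likelihood is conjugate: the posterior is Gamma(α + ΣXᵢ, β + n).
Total number of nights: n = 6 + 9 = 15.
Posterior mean = (α₀+S)/(β₀+n) = [n/(β₀+n)]·(S/n) + [β₀/(β₀+n)]·(α₀/β₀), so only n and β₀ enter the weight.
Weight on data w = n/(β₀+n) = 15/(2.4+15) = 15/17.4 = 0.8621.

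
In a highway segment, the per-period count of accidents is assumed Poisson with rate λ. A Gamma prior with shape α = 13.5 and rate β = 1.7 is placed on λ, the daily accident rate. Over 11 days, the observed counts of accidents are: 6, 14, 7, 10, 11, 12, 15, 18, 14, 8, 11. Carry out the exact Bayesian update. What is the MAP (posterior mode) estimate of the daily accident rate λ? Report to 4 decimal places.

With a Gamma(shape α, rate β) prior, the Poisson likelihood is conjugate: the posterior is Gamma(α + ΣXᵢ, β + n).
Sum of counts S = 126 over n = 11 days.
Posterior: Gamma(α+S, β+n) = Gamma(13.5+126, 1.7+11) = Gamma(139.5, 12.7).
Mode of Gamma(α,β) for α≥1 is (α−1)/β = 138.5/12.7 = 10.9055.

10.9055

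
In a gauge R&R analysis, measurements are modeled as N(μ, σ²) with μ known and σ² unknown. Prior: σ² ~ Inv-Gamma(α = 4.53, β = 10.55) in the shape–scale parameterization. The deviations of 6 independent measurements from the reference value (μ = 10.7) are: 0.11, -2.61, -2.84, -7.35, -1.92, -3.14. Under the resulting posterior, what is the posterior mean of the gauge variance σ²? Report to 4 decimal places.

With known mean μ and an Inverse-Gamma(α, β) prior on σ², the Normal likelihood is conjugate: posterior is Inv-Gamma(α + n/2, β + Σ(xᵢ−μ)²/2).
Σ(xᵢ−μ)² = (0.11)² + (-2.61)² + (-2.84)² + (-7.35)² + (-1.92)² + (-3.14)² = 82.4583.
Posterior: Inv-Gamma(4.53 + 6/2, 10.55 + 82.4583/2) = Inv-Gamma(7.53, 51.77915).
E[σ²|data] = β/(α−1) = 51.77915/6.53 = 7.9294.

7.9294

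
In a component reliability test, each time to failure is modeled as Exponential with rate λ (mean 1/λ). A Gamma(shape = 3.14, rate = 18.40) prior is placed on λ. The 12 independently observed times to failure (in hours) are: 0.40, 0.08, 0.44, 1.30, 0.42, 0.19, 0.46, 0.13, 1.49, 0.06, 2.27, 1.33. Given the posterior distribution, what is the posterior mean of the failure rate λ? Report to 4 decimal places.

0.5614

With a Gamma(shape α, rate β) prior on the exponential rate λ, the posterior after n observations with total T = Σxᵢ is Gamma(α+n, β+T).
Sum of observations T = 8.57 hours; n = 12.
Posterior: Gamma(3.14+12, 18.40+8.57) = Gamma(15.14, 26.97).
Posterior mean of λ = α/β = 15.14/26.97 = 0.5614.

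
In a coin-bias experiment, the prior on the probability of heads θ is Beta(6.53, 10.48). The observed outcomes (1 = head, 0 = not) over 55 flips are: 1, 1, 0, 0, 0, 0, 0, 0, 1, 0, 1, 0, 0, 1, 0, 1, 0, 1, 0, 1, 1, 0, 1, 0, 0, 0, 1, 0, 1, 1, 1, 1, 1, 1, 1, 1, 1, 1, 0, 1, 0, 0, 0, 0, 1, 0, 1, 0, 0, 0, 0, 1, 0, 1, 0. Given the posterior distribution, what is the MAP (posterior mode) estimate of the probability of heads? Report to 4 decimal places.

0.4504

The Beta prior is conjugate to a Binomial/Bernoulli likelihood; the update adds successes to α and failures to β.
Posterior: Beta(α+k, β+n−k) = Beta(6.53+26, 10.48+29) = Beta(32.53, 39.48).
Mode of Beta(a,b) for a,b>1 is (a−1)/(a+b−2) = 31.53/70.01 = 0.4504.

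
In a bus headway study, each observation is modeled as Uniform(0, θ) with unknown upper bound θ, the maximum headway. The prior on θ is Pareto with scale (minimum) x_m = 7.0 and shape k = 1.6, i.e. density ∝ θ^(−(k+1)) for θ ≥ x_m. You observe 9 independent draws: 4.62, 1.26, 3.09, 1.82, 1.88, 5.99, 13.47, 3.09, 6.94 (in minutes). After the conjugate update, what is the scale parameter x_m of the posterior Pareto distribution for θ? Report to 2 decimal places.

A Pareto(scale x_m, shape k) prior on the upper bound θ of Uniform(0, θ) is conjugate: posterior is Pareto(max(x_m, max xᵢ), k + n).
Sample maximum = 13.47; prior scale x_m = 7.0 → posterior scale = max = 13.47.
Posterior shape = 1.6 + 9 = 10.6.
Posterior scale x_m = 13.47.

13.47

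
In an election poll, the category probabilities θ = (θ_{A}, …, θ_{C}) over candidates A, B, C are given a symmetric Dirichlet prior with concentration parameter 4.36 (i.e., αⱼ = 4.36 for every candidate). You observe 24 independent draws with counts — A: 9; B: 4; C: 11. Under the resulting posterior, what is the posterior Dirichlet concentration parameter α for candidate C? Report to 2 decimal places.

The Dirichlet prior is conjugate to the Multinomial likelihood: each posterior αⱼ = prior αⱼ + observed count nⱼ.
Posterior concentration: (13.36, 8.36, 15.36), total = 37.08.
α_{C} = 4.36 + 11 = 15.36.

15.36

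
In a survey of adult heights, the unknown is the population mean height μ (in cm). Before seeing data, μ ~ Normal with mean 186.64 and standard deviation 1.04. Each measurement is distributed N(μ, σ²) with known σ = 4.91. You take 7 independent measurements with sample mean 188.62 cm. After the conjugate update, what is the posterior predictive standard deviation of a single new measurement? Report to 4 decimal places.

For Normal data with known variance σ², a Normal(μ₀, σ₀²) prior on μ is conjugate. Posterior precision = 1/σ₀² + n/σ²; posterior mean is the precision-weighted average of μ₀ and x̄.
σ₀² = 1.04² = 1.0816, σ² = 4.91² = 24.1081; σ² + n·σ₀² = 24.1081 + 7·1.0816 = 31.6793.
Posterior precision = 1/σ₀² + n/σ² = 1/1.0816 + 7/24.1081 = (σ² + n·σ₀²)/(σ₀²σ²) = 31.6793/(1.0816·24.1081); posterior variance σₙ² = σ₀²σ²/(σ² + n·σ₀²) = 1.0816·24.1081/31.6793 = 0.823103.
Predictive variance for one new observation = σₙ² + σ² = 1.0816·24.1081/31.6793 + 24.1081 = σ²·(σ₀² + 31.6793)/31.6793 = 24.1081·32.7609/31.6793 = 24.931203; SD = √(24.1081·32.7609/31.6793) = 4.9931.

4.9931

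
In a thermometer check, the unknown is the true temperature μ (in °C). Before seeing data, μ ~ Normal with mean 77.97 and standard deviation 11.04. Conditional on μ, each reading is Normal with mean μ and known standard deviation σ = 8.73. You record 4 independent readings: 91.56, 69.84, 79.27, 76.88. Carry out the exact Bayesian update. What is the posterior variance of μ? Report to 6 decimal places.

16.477386

For Normal data with known variance σ², a Normal(μ₀, σ₀²) prior on μ is conjugate. Posterior precision = 1/σ₀² + n/σ²; posterior mean is the precision-weighted average of μ₀ and x̄.
σ₀² = 11.04² = 121.8816, σ² = 8.73² = 76.2129; σ² + n·σ₀² = 76.2129 + 4·121.8816 = 563.7393.
Posterior precision = 1/σ₀² + n/σ² = 1/121.8816 + 4/76.2129 = (σ² + n·σ₀²)/(σ₀²σ²) = 563.7393/(121.8816·76.2129); posterior variance σₙ² = σ₀²σ²/(σ² + n·σ₀²) = 121.8816·76.2129/563.7393 = 16.477386.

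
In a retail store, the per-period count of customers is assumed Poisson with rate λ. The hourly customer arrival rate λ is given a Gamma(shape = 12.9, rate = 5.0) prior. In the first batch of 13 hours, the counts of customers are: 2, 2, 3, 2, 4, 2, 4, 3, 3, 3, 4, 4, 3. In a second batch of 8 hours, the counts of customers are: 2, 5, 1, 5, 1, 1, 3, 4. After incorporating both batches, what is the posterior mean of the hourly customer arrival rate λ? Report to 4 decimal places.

With a Gamma(shape α, rate β) prior, the Poisson likelihood is conjugate: the posterior is Gamma(α + ΣXᵢ, β + n).
Batch 1: sum of counts S = 39 over n = 13 hours.
After batch 1: Gamma(α+S, β+n) = Gamma(12.9+39, 5.0+13) = Gamma(51.9, 18.0).
Batch 2: sum of counts S = 22 over n = 8 hours.
After batch 2: Gamma(α+S, β+n) = Gamma(51.9+22, 18.0+8) = Gamma(73.9, 26.0).
Posterior mean = α/β = 73.9/26.0 = 2.8423.

2.8423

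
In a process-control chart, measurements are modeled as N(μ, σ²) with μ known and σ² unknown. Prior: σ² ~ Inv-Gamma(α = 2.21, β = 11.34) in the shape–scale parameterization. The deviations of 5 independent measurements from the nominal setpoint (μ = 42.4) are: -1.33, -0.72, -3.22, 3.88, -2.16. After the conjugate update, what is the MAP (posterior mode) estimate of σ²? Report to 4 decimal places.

4.8210

With known mean μ and an Inverse-Gamma(α, β) prior on σ², the Normal likelihood is conjugate: posterior is Inv-Gamma(α + n/2, β + Σ(xᵢ−μ)²/2).
Σ(xᵢ−μ)² = (-1.33)² + (-0.72)² + (-3.22)² + (3.88)² + (-2.16)² = 32.3757.
Posterior: Inv-Gamma(2.21 + 5/2, 11.34 + 32.3757/2) = Inv-Gamma(4.71, 27.52785).
Mode = β/(α+1) = 27.52785/5.71 = 4.8210.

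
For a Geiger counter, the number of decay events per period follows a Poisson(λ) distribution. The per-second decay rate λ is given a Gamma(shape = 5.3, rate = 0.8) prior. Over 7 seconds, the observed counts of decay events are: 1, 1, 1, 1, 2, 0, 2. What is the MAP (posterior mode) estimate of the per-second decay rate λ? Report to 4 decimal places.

1.5769

With a Gamma(shape α, rate β) prior, the Poisson likelihood is conjugate: the posterior is Gamma(α + ΣXᵢ, β + n).
Sum of counts S = 8 over n = 7 seconds.
Posterior: Gamma(α+S, β+n) = Gamma(5.3+8, 0.8+7) = Gamma(13.3, 7.8).
Mode of Gamma(α,β) for α≥1 is (α−1)/β = 12.3/7.8 = 1.5769.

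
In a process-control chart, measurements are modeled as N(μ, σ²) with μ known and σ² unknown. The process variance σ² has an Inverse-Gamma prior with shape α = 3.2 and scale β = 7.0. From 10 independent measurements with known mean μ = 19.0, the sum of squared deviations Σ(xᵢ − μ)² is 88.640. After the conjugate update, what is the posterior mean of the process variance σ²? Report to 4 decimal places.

With known mean μ and an Inverse-Gamma(α, β) prior on σ², the Normal likelihood is conjugate: posterior is Inv-Gamma(α + n/2, β + Σ(xᵢ−μ)²/2).
Posterior: Inv-Gamma(3.2 + 10/2, 7.0 + 88.640/2) = Inv-Gamma(8.20, 51.3200).
E[σ²|data] = β/(α−1) = 51.3200/7.20 = 7.1278.

7.1278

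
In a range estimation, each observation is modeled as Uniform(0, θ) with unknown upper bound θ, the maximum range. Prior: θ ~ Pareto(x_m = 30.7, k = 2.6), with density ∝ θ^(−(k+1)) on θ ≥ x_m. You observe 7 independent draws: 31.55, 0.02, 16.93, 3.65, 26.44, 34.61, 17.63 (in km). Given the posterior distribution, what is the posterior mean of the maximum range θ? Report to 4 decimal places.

A Pareto(scale x_m, shape k) prior on the upper bound θ of Uniform(0, θ) is conjugate: posterior is Pareto(max(x_m, max xᵢ), k + n).
Sample maximum = 34.61; prior scale x_m = 30.7 → posterior scale = max = 34.61.
Posterior shape = 2.6 + 7 = 9.6.
E[θ|data] = k·x_m/(k−1) = 9.6·34.61/8.6 = 38.6344.

38.6344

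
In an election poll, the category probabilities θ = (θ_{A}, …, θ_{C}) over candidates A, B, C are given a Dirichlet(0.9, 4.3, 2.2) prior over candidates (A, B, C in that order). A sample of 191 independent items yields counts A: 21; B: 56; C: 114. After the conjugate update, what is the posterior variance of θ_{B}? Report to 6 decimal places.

The Dirichlet prior is conjugate to the Multinomial likelihood: each posterior αⱼ = prior αⱼ + observed count nⱼ.
Posterior concentration: (21.9, 60.3, 116.2), total = 198.4.
Var[θ_j] = α_j(Σα−α_j)/((Σα)²(Σα+1)) = 60.3·138.1/(198.4²·199.4) = 0.001061.

0.001061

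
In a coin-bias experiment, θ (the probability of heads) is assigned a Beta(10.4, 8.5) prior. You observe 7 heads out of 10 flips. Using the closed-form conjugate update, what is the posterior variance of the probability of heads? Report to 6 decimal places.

0.008013

The Beta prior is conjugate to a Binomial/Bernoulli likelihood; the update adds successes to α and failures to β.
Posterior: Beta(α+k, β+n−k) = Beta(10.4+7, 8.5+3) = Beta(17.4, 11.5).
Var = αβ/((α+β)²(α+β+1)) = 17.4·11.5/(28.9²·29.9) = 0.008013.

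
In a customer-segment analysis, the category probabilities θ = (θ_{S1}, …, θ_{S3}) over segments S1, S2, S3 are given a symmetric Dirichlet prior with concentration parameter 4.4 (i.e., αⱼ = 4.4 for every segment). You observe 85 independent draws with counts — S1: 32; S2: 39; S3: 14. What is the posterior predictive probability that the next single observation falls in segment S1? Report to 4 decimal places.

0.3707

The Dirichlet prior is conjugate to the Multinomial likelihood: each posterior αⱼ = prior αⱼ + observed count nⱼ.
Posterior concentration: (36.4, 43.4, 18.4), total = 98.2.
P(next = S1 | data) = α_{S1}/Σα = 0.3707.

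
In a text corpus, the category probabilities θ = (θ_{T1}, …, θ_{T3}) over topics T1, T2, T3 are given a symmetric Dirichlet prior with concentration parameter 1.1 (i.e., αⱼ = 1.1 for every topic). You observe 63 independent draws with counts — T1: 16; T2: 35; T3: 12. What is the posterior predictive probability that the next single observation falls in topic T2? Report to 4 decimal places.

0.5445

The Dirichlet prior is conjugate to the Multinomial likelihood: each posterior αⱼ = prior αⱼ + observed count nⱼ.
Posterior concentration: (17.1, 36.1, 13.1), total = 66.3.
P(next = T2 | data) = α_{T2}/Σα = 0.5445.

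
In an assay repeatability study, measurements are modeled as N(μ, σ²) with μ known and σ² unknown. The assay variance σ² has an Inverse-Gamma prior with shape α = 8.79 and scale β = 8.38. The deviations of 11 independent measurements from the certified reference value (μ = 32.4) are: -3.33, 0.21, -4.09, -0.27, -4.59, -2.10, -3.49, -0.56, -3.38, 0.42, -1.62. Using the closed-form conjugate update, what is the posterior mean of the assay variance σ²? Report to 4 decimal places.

With known mean μ and an Inverse-Gamma(α, β) prior on σ², the Normal likelihood is conjugate: posterior is Inv-Gamma(α + n/2, β + Σ(xᵢ−μ)²/2).
Σ(xᵢ−μ)² = (-3.33)² + (0.21)² + (-4.09)² + (-0.27)² + (-4.59)² + (-2.10)² + (-3.49)² + (-0.56)² + (-3.38)² + (0.42)² + (-1.62)² = 80.1310.
Posterior: Inv-Gamma(8.79 + 11/2, 8.38 + 80.1310/2) = Inv-Gamma(14.29, 48.44550).
E[σ²|data] = β/(α−1) = 48.44550/13.29 = 3.6453.

3.6453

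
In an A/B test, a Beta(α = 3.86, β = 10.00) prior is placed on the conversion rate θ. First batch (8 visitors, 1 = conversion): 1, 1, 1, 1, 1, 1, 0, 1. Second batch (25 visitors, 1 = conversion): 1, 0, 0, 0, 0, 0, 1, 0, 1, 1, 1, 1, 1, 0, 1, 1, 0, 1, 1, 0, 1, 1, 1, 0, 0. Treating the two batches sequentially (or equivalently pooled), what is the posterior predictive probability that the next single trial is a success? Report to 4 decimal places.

The Beta prior is conjugate to a Binomial/Bernoulli likelihood; the update adds successes to α and failures to β.
After batch 1: Beta(3.86+7, 10.00+1) = Beta(10.86, 11.00).
After batch 2: Beta(10.86+14, 11.00+11) = Beta(24.86, 22.00).
For a single future Bernoulli trial, P(success | data) = α/(α+β) = 0.5305.

0.5305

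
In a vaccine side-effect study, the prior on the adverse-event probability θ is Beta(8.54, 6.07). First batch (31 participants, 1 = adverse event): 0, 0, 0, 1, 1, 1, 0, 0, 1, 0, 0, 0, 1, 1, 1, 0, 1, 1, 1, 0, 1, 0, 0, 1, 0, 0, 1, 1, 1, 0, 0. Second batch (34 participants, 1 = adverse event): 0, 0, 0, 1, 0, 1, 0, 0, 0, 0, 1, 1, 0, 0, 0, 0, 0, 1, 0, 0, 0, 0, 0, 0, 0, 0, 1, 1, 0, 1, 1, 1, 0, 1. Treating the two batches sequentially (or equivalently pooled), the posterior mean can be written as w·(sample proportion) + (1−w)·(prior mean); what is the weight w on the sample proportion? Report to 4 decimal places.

0.8165

The Beta prior is conjugate to a Binomial/Bernoulli likelihood; the update adds successes to α and failures to β.
Total number of participants: n = 31 + 34 = 65.
Posterior mean = (α₀+k)/(α₀+β₀+n) = [n/(α₀+β₀+n)]·(k/n) + [(α₀+β₀)/(α₀+β₀+n)]·α₀/(α₀+β₀), so only n and the prior enter the weight.
The weight on the data is w = n/(α₀+β₀+n) = 65/(8.54+6.07+65) = 65/79.61 = 0.8165.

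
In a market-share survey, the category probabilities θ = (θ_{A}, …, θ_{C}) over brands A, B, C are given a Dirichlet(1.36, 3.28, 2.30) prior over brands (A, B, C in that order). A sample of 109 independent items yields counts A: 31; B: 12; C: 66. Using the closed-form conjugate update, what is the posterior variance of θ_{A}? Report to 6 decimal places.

The Dirichlet prior is conjugate to the Multinomial likelihood: each posterior αⱼ = prior αⱼ + observed count nⱼ.
Posterior concentration: (32.36, 15.28, 68.30), total = 115.94.
Var[θ_j] = α_j(Σα−α_j)/((Σα)²(Σα+1)) = 32.36·83.58/(115.94²·116.94) = 0.001721.

0.001721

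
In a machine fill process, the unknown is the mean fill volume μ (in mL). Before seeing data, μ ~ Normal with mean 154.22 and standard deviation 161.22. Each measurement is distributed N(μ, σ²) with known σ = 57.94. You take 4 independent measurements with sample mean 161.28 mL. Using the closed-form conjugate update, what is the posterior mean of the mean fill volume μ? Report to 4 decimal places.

For Normal data with known variance σ², a Normal(μ₀, σ₀²) prior on μ is conjugate. Posterior precision = 1/σ₀² + n/σ²; posterior mean is the precision-weighted average of μ₀ and x̄.
n·x̄ = 4·161.28 = 645.12.
σ₀² = 161.22² = 25991.8884, σ² = 57.94² = 3357.0436; σ² + n·σ₀² = 3357.0436 + 4·25991.8884 = 107324.5972.
Posterior mean = (μ₀/σ₀² + n·x̄/σ²)/(1/σ₀² + n/σ²) = (σ²·μ₀ + σ₀²·n·x̄)/(σ² + n·σ₀²) = (3357.0436·154.22 + 25991.8884·645.12)/107324.5972 = 17285610.3086/107324.5972 = 161.0592.

161.0592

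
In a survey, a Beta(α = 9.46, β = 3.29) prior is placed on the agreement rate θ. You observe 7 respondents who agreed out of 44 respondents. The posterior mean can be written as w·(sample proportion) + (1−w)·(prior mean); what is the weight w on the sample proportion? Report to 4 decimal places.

The Beta prior is conjugate to a Binomial/Bernoulli likelihood; the update adds successes to α and failures to β.
Posterior mean = (α₀+k)/(α₀+β₀+n) = [n/(α₀+β₀+n)]·(k/n) + [(α₀+β₀)/(α₀+β₀+n)]·α₀/(α₀+β₀), so only n and the prior enter the weight.
The weight on the data is w = n/(α₀+β₀+n) = 44/(9.46+3.29+44) = 44/56.75 = 0.7753.

0.7753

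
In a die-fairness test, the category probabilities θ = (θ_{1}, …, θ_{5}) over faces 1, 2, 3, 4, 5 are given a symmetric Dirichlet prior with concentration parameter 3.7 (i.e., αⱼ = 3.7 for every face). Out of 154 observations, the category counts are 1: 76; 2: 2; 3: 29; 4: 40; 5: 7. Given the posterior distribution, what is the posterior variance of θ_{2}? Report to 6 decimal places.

The Dirichlet prior is conjugate to the Multinomial likelihood: each posterior αⱼ = prior αⱼ + observed count nⱼ.
Posterior concentration: (79.7, 5.7, 32.7, 43.7, 10.7), total = 172.5.
Var[θ_j] = α_j(Σα−α_j)/((Σα)²(Σα+1)) = 5.7·166.8/(172.5²·173.5) = 0.000184.

0.000184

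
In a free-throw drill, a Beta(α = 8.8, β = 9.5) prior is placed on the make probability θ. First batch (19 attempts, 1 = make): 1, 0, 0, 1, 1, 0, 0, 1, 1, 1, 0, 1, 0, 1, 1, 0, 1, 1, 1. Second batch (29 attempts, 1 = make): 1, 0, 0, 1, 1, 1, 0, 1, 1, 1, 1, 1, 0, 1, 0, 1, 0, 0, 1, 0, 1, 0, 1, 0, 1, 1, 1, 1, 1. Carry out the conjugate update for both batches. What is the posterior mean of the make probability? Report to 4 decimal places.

0.6003

The Beta prior is conjugate to a Binomial/Bernoulli likelihood; the update adds successes to α and failures to β.
After batch 1: Beta(8.8+12, 9.5+7) = Beta(20.8, 16.5).
After batch 2: Beta(20.8+19, 16.5+10) = Beta(39.8, 26.5).
Posterior mean = α/(α+β) = 39.8/66.3 = 0.6003.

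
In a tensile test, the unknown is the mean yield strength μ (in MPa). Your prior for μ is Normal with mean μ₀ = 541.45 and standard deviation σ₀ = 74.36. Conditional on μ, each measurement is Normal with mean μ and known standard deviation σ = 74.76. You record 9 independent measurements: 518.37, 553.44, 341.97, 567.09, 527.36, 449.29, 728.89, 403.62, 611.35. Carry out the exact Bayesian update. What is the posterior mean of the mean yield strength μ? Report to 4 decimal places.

For Normal data with known variance σ², a Normal(μ₀, σ₀²) prior on μ is conjugate. Posterior precision = 1/σ₀² + n/σ²; posterior mean is the precision-weighted average of μ₀ and x̄.
Σxᵢ = 518.37 + 553.44 + 341.97 + 567.09 + 527.36 + 449.29 + 728.89 + 403.62 + 611.35 = 4701.38, so n·x̄ = 4701.38.
σ₀² = 74.36² = 5529.4096, σ² = 74.76² = 5589.0576; σ² + n·σ₀² = 5589.0576 + 9·5529.4096 = 55353.744.
Posterior mean = (μ₀/σ₀² + n·x̄/σ²)/(1/σ₀² + n/σ²) = (σ²·μ₀ + σ₀²·n·x̄)/(σ² + n·σ₀²) = (5589.0576·541.45 + 5529.4096·4701.38)/55353.744 = 29022050.942768/55353.744 = 524.3015.

524.3015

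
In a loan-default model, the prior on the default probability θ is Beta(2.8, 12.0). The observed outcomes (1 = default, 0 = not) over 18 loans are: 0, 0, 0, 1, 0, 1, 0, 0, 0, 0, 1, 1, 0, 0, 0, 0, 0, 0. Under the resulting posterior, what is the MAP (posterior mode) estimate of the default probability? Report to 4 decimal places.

The Beta prior is conjugate to a Binomial/Bernoulli likelihood; the update adds successes to α and failures to β.
Posterior: Beta(α+k, β+n−k) = Beta(2.8+4, 12.0+14) = Beta(6.8, 26.0).
Mode of Beta(a,b) for a,b>1 is (a−1)/(a+b−2) = 5.8/30.8 = 0.1883.

0.1883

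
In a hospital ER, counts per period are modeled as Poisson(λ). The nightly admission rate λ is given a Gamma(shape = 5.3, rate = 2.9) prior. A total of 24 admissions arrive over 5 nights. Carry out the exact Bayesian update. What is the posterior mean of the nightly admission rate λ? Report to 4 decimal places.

With a Gamma(shape α, rate β) prior, the Poisson likelihood is conjugate: the posterior is Gamma(α + ΣXᵢ, β + n).
Posterior: Gamma(α+S, β+n) = Gamma(5.3+24, 2.9+5) = Gamma(29.3, 7.9).
Posterior mean = α/β = 29.3/7.9 = 3.7089.

3.7089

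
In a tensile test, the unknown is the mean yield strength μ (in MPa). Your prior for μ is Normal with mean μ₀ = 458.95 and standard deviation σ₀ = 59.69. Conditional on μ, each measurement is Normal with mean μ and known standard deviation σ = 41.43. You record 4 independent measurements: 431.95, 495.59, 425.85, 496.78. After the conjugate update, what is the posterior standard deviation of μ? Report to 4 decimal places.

For Normal data with known variance σ², a Normal(μ₀, σ₀²) prior on μ is conjugate. Posterior precision = 1/σ₀² + n/σ²; posterior mean is the precision-weighted average of μ₀ and x̄.
σ₀² = 59.69² = 3562.8961, σ² = 41.43² = 1716.4449; σ² + n·σ₀² = 1716.4449 + 4·3562.8961 = 15968.0293.
Posterior precision = 1/σ₀² + n/σ² = 1/3562.8961 + 4/1716.4449 = (σ² + n·σ₀²)/(σ₀²σ²) = 15968.0293/(3562.8961·1716.4449); posterior variance σₙ² = σ₀²σ²/(σ² + n·σ₀²) = 3562.8961·1716.4449/15968.0293 = 382.984946.
Posterior SD = √σₙ² = √(3562.8961·1716.4449/15968.0293) = 19.5700.

19.5700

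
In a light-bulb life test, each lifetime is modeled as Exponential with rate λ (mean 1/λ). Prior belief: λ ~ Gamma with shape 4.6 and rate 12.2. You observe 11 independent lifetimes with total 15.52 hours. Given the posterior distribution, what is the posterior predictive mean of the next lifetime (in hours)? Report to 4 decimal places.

With a Gamma(shape α, rate β) prior on the exponential rate λ, the posterior after n observations with total T = Σxᵢ is Gamma(α+n, β+T).
Posterior: Gamma(4.6+11, 12.2+15.52) = Gamma(15.6, 27.72).
The predictive distribution for the next observation is Lomax; its mean is β/(α−1) = 27.72/14.6 = 1.8986.

1.8986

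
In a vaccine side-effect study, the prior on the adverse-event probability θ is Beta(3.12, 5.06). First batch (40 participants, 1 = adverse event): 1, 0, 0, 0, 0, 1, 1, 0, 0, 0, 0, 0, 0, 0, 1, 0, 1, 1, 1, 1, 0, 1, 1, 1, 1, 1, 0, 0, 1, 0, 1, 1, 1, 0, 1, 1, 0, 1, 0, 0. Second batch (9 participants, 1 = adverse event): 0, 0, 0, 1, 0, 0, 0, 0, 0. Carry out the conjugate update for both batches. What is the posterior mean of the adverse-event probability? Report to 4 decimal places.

The Beta prior is conjugate to a Binomial/Bernoulli likelihood; the update adds successes to α and failures to β.
After batch 1: Beta(3.12+20, 5.06+20) = Beta(23.12, 25.06).
After batch 2: Beta(23.12+1, 25.06+8) = Beta(24.12, 33.06).
Posterior mean = α/(α+β) = 24.12/57.18 = 0.4218.

0.4218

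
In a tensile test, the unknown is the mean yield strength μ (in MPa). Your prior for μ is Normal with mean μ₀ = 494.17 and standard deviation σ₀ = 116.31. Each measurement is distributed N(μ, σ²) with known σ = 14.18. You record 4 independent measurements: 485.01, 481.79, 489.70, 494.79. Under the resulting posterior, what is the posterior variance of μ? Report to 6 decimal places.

50.082003

For Normal data with known variance σ², a Normal(μ₀, σ₀²) prior on μ is conjugate. Posterior precision = 1/σ₀² + n/σ²; posterior mean is the precision-weighted average of μ₀ and x̄.
σ₀² = 116.31² = 13528.0161, σ² = 14.18² = 201.0724; σ² + n·σ₀² = 201.0724 + 4·13528.0161 = 54313.1368.
Posterior precision = 1/σ₀² + n/σ² = 1/13528.0161 + 4/201.0724 = (σ² + n·σ₀²)/(σ₀²σ²) = 54313.1368/(13528.0161·201.0724); posterior variance σₙ² = σ₀²σ²/(σ² + n·σ₀²) = 13528.0161·201.0724/54313.1368 = 50.082003.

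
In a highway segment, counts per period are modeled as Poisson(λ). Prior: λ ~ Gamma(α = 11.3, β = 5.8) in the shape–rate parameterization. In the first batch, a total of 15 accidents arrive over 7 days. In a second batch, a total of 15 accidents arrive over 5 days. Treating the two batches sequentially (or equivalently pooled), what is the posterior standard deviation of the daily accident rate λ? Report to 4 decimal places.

With a Gamma(shape α, rate β) prior, the Poisson likelihood is conjugate: the posterior is Gamma(α + ΣXᵢ, β + n).
After batch 1: Gamma(α+S, β+n) = Gamma(11.3+15, 5.8+7) = Gamma(26.3, 12.8).
After batch 2: Gamma(α+S, β+n) = Gamma(26.3+15, 12.8+5) = Gamma(41.3, 17.8).
SD = √α/β = √41.3/17.8 = 0.3610.

0.3610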